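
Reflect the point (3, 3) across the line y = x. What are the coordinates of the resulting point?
(3, 3)

Reflection across line y = x: (3, 3) → (3, 3)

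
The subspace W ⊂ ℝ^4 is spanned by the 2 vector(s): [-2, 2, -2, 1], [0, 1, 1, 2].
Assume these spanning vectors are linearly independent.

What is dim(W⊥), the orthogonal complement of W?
dim(W⊥) = 2

For any subspace W of ℝ^n, dim(W) + dim(W⊥) = n (the whole-space dimension).
Here the given 2 vectors are linearly independent, so dim(W) = 2.
Thus dim(W⊥) = n - dim(W) = 4 - 2 = 2.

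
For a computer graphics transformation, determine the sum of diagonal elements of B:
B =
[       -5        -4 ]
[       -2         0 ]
tr(B) = -5 + 0 = -5

The trace of a square matrix is the sum of its diagonal entries.
Diagonal entries of B: B[0][0] = -5, B[1][1] = 0.
tr(B) = -5 + 0 = -5.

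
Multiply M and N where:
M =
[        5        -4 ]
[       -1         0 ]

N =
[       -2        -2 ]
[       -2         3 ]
MN =
[       -2       -22 ]
[        2         2 ]

Matrix multiplication: (MN)[i][j] = sum over k of M[i][k] * N[k][j].
  (MN)[0][0] = (5)*(-2) + (-4)*(-2) = -2
  (MN)[0][1] = (5)*(-2) + (-4)*(3) = -22
  (MN)[1][0] = (-1)*(-2) + (0)*(-2) = 2
  (MN)[1][1] = (-1)*(-2) + (0)*(3) = 2
MN =
[       -2       -22 ]
[        2         2 ]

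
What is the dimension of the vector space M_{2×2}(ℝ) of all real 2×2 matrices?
Dimension = 4

A real 2×2 matrix is determined by its 2·2 = 4 independent entries.
A standard basis is {E_ij : 1 ≤ i ≤ 2, 1 ≤ j ≤ 2}, where E_ij has a 1 in position (i, j) and 0 elsewhere — there are 4 such matrices, and they are linearly independent and span M_{2×2}(ℝ).
Therefore dim(M_{2×2}(ℝ)) = 4.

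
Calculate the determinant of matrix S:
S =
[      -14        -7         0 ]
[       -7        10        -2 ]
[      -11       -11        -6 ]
det(S) = 1288

Expand along row 0 (cofactor expansion): det(S) = a*(e*i - f*h) - b*(d*i - f*g) + c*(d*h - e*g), where the 3×3 is [[a, b, c], [d, e, f], [g, h, i]].
Minor M_00 = (10)*(-6) - (-2)*(-11) = -60 - 22 = -82.
Minor M_01 = (-7)*(-6) - (-2)*(-11) = 42 - 22 = 20.
Minor M_02 = (-7)*(-11) - (10)*(-11) = 77 + 110 = 187.
det(S) = (-14)*(-82) - (-7)*(20) + (0)*(187) = 1148 + 140 + 0 = 1288.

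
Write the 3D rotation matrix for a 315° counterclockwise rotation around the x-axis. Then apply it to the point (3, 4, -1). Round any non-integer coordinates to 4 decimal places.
R = [[1, 0, 0], [0, √2/2, √2/2], [0, -√2/2, √2/2]]; R·(3, 4, -1) = (3.0000, 2.1213, -3.5355)

Rotation matrix for 315° around x-axis:
cos(315°) = √2/2, sin(315°) = -√2/2
R = [[1, 0, 0], [0, √2/2, √2/2], [0, -√2/2, √2/2]]
Apply to (3, 4, -1): R·[3, 4, -1]ᵀ = (3.0000, 2.1213, -3.5355)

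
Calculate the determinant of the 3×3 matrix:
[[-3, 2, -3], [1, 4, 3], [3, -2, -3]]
84

Expansion along first row:
det = -3·det([[4,3],[-2,-3]]) - 2·det([[1,3],[3,-3]]) + -3·det([[1,4],[3,-2]])
    = -3·(4·-3 - 3·-2) - 2·(1·-3 - 3·3) + -3·(1·-2 - 4·3)
    = -3·-6 - 2·-12 + -3·-14
    = 18 + 24 + 42 = 84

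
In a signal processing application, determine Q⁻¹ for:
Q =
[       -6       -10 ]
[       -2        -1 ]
det(Q) = -14
Q⁻¹ =
[     1/14      -5/7 ]
[     -1/7       3/7 ]

For a 2×2 matrix Q = [[a, b], [c, d]] with det(Q) ≠ 0, Q⁻¹ = (1/det(Q)) * [[d, -b], [-c, a]].
det(Q) = (-6)*(-1) - (-10)*(-2) = 6 - 20 = -14.
Q⁻¹ = (1/-14) * [[-1, 10], [2, -6]].
Dividing each entry by -14 and reducing:
Q⁻¹ =
[     1/14      -5/7 ]
[     -1/7       3/7 ]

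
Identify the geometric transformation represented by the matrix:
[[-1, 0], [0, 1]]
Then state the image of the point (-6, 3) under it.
reflection across the y-axis; image of (-6, 3) is (6, 3)

This is a symmetric orthogonal matrix with determinant -1, which characterizes a reflection in ℝ².
The matrix [[-1, 0], [0, 1]] represents: reflection across the y-axis.
Applying it to (-6, 3): [-1·-6 + 0·3, 0·-6 + 1·3] = (6, 3).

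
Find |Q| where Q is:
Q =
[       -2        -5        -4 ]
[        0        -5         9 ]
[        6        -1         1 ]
det(Q) = -398

Expand along row 0 (cofactor expansion): det(Q) = a*(e*i - f*h) - b*(d*i - f*g) + c*(d*h - e*g), where the 3×3 is [[a, b, c], [d, e, f], [g, h, i]].
Minor M_00 = (-5)*(1) - (9)*(-1) = -5 + 9 = 4.
Minor M_01 = (0)*(1) - (9)*(6) = 0 - 54 = -54.
Minor M_02 = (0)*(-1) - (-5)*(6) = 0 + 30 = 30.
det(Q) = (-2)*(4) - (-5)*(-54) + (-4)*(30) = -8 - 270 - 120 = -398.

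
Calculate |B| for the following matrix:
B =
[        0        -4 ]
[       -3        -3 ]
det(B) = -12

For a 2×2 matrix [[a, b], [c, d]], det = a*d - b*c.
det(B) = (0)*(-3) - (-4)*(-3) = 0 - 12 = -12.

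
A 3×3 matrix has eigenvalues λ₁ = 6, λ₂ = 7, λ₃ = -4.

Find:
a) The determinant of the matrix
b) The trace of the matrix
det = -168, trace = 9

Two standard eigenvalue identities:
- det(A) equals the product of the eigenvalues (counted with multiplicity).
- trace(A) equals the sum of the eigenvalues.
det(A) = (6)*(7)*(-4) = -168.
trace(A) = 6 + 7 - 4 = 9.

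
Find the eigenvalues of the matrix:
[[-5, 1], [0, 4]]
λ = -5 and λ = 4

Characteristic equation: det(A - λI) = 0
λ² - (trace)λ + (det) = 0
λ² - (-1)λ + (-20) = 0
λ² + 1λ - 20 = 0
Solving: λ = -5, 4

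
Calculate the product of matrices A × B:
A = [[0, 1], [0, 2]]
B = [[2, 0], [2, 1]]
[[2, 1], [4, 2]]

Matrix multiplication:
C[0][0] = 0×2 + 1×2 = 2
C[0][1] = 0×0 + 1×1 = 1
C[1][0] = 0×2 + 2×2 = 4
C[1][1] = 0×0 + 2×1 = 2
Result: [[2, 1], [4, 2]]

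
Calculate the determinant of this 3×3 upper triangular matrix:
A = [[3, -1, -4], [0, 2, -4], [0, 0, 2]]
12

The determinant of a triangular matrix is the product of its diagonal entries (the off-diagonal entries above the diagonal do not affect it).
det(A) = (3) * (2) * (2) = 12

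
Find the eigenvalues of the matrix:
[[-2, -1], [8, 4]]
λ = 0 and λ = 2

Characteristic equation: det(A - λI) = 0
λ² - (trace)λ + (det) = 0
λ² - (2)λ + (0) = 0
λ² - 2λ + 0 = 0
Solving: λ = 0, 2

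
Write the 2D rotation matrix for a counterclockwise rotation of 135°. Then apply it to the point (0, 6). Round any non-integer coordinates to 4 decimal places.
R = [[-√2/2, -√2/2], [√2/2, -√2/2]]; R·(0, 6) = (-4.2426, -4.2426)

Rotation matrix formula: R(θ) = [[cos θ, -sin θ], [sin θ, cos θ]]
For θ = 135°:
cos(135°) = -√2/2
sin(135°) = √2/2
R = [[-√2/2, -√2/2], [√2/2, -√2/2]]
Apply to (0, 6): [-√2/2·0 + (-√2/2)·6, √2/2·0 + -√2/2·6] = (-4.2426, -4.2426)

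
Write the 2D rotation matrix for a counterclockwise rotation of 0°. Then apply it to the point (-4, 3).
R = [[1, 0], [0, 1]]; R·(-4, 3) = (-4, 3)

Rotation matrix formula: R(θ) = [[cos θ, -sin θ], [sin θ, cos θ]]
For θ = 0°:
cos(0°) = 1
sin(0°) = 0
R = [[1, 0], [0, 1]]
Apply to (-4, 3): [1·-4 + (0)·3, 0·-4 + 1·3] = (-4, 3)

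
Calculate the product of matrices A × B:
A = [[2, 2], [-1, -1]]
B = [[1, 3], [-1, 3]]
[[0, 12], [0, -6]]

Matrix multiplication:
C[0][0] = 2×1 + 2×-1 = 0
C[0][1] = 2×3 + 2×3 = 12
C[1][0] = -1×1 + -1×-1 = 0
C[1][1] = -1×3 + -1×3 = -6
Result: [[0, 12], [0, -6]]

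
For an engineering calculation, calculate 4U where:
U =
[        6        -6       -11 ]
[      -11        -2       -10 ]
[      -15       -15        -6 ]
4U =
[       24       -24       -44 ]
[      -44        -8       -40 ]
[      -60       -60       -24 ]

Scalar multiplication is elementwise: (4U)[i][j] = 4 * U[i][j].
  (4U)[0][0] = 4 * (6) = 24
  (4U)[0][1] = 4 * (-6) = -24
  (4U)[0][2] = 4 * (-11) = -44
  (4U)[1][0] = 4 * (-11) = -44
  (4U)[1][1] = 4 * (-2) = -8
  (4U)[1][2] = 4 * (-10) = -40
  (4U)[2][0] = 4 * (-15) = -60
  (4U)[2][1] = 4 * (-15) = -60
  (4U)[2][2] = 4 * (-6) = -24
4U =
[       24       -24       -44 ]
[      -44        -8       -40 ]
[      -60       -60       -24 ]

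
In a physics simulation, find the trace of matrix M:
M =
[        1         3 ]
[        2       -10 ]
tr(M) = 1 - 10 = -9

The trace of a square matrix is the sum of its diagonal entries.
Diagonal entries of M: M[0][0] = 1, M[1][1] = -10.
tr(M) = 1 - 10 = -9.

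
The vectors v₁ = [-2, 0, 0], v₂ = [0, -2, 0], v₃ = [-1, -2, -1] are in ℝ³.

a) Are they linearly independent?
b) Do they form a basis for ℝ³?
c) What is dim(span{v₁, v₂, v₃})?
Yes independent, yes basis, dim = 3

Stack v₁, v₂, v₃ as rows of a 3×3 matrix.
[[-2, 0, 0]; [0, -2, 0]; [-1, -2, -1]] is already lower triangular with nonzero diagonal entries (-2, -2, -1), so its determinant is the product of the diagonal entries, det = (-2)·(-2)·(-1) = -4 ≠ 0, and the rows are linearly independent.
Three linearly independent vectors in ℝ³ form a basis for ℝ³, so dim(span{v₁,v₂,v₃}) = 3.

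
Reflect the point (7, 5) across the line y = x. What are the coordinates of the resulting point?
(5, 7)

Reflection across line y = x: (7, 5) → (5, 7)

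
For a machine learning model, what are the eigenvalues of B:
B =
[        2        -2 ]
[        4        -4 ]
λ = -2, 0

Solve det(B - λI) = 0. For a 2×2 matrix the characteristic equation is λ² - (trace)λ + det = 0.
trace(B) = a + d = 2 - 4 = -2.
det(B) = a*d - b*c = (2)*(-4) - (-2)*(4) = -8 + 8 = 0.
Characteristic equation: λ² - (-2)λ + (0) = 0.
Discriminant = (-2)² - 4*(0) = 4 - 0 = 4.
λ = (-2 ± √4) / 2 = (-2 ± 2) / 2 = -2, 0.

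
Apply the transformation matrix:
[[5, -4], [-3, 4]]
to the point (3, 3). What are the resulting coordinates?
(3, 3)

Matrix multiplication:
[[5, -4], [-3, 4]] × [3, 3]ᵀ
= [5×3 + -4×3, -3×3 + 4×3]ᵀ
= [3.0000, 3.0000]ᵀ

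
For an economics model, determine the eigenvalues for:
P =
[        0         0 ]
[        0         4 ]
λ = 0, 4

Solve det(P - λI) = 0. For a 2×2 matrix the characteristic equation is λ² - (trace)λ + det = 0.
trace(P) = a + d = 0 + 4 = 4.
det(P) = a*d - b*c = (0)*(4) - (0)*(0) = 0 - 0 = 0.
Characteristic equation: λ² - (4)λ + (0) = 0.
Discriminant = (4)² - 4*(0) = 16 - 0 = 16.
λ = (4 ± √16) / 2 = (4 ± 4) / 2 = 0, 4.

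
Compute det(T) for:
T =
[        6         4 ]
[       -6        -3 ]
det(T) = 6

For a 2×2 matrix [[a, b], [c, d]], det = a*d - b*c.
det(T) = (6)*(-3) - (4)*(-6) = -18 + 24 = 6.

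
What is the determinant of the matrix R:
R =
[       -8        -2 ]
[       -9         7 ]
det(R) = -74

For a 2×2 matrix [[a, b], [c, d]], det = a*d - b*c.
det(R) = (-8)*(7) - (-2)*(-9) = -56 - 18 = -74.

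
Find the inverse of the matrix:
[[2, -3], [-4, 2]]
[[-1/4, -3/8], [-1/2, -1/4]]

For [[a,b],[c,d]], inverse = (1/det)·[[d,-b],[-c,a]]
det = 2·2 - -3·-4 = -8
Inverse = (1/-8)·[[2, 3], [4, 2]]
        = [[-1/4, -3/8], [-1/2, -1/4]]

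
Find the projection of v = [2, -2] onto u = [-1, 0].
[2, 0]

The projection of v onto u is proj_u(v) = ((v·u) / (u·u)) · u.
v·u = (2)*(-1) + (-2)*(0) = -2.
u·u = (-1)*(-1) + (0)*(0) = 1.
coefficient = -2 / 1 = -2.
proj_u(v) = -2 · [-1, 0] = [2, 0].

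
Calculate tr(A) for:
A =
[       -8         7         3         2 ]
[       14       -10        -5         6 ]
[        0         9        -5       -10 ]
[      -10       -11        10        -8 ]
tr(A) = -8 - 10 - 5 - 8 = -31

The trace of a square matrix is the sum of its diagonal entries.
Diagonal entries of A: A[0][0] = -8, A[1][1] = -10, A[2][2] = -5, A[3][3] = -8.
tr(A) = -8 - 10 - 5 - 8 = -31.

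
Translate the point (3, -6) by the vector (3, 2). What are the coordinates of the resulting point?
(6, -4)

Translation by (3, 2):
x' = 3 + 3 = 6
y' = -6 + 2 = -4
Homogeneous matrix: [[1, 0, 3], [0, 1, 2], [0, 0, 1]]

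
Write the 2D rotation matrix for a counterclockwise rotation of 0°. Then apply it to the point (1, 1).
R = [[1, 0], [0, 1]]; R·(1, 1) = (1, 1)

Rotation matrix formula: R(θ) = [[cos θ, -sin θ], [sin θ, cos θ]]
For θ = 0°:
cos(0°) = 1
sin(0°) = 0
R = [[1, 0], [0, 1]]
Apply to (1, 1): [1·1 + (0)·1, 0·1 + 1·1] = (1, 1)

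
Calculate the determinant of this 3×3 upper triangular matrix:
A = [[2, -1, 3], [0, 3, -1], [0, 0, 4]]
24

The determinant of a triangular matrix is the product of its diagonal entries (the off-diagonal entries above the diagonal do not affect it).
det(A) = (2) * (3) * (4) = 24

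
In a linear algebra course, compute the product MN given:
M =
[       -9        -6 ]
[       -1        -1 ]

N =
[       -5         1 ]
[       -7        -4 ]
MN =
[       87        15 ]
[       12         3 ]

Matrix multiplication: (MN)[i][j] = sum over k of M[i][k] * N[k][j].
  (MN)[0][0] = (-9)*(-5) + (-6)*(-7) = 87
  (MN)[0][1] = (-9)*(1) + (-6)*(-4) = 15
  (MN)[1][0] = (-1)*(-5) + (-1)*(-7) = 12
  (MN)[1][1] = (-1)*(1) + (-1)*(-4) = 3
MN =
[       87        15 ]
[       12         3 ]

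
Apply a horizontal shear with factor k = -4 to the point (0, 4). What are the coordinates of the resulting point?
(-16, 4)

Shear matrix for horizontal shear with factor k = -4:
[[1, -4], [0, 1]]
Result: (0, 4) → (-16, 4)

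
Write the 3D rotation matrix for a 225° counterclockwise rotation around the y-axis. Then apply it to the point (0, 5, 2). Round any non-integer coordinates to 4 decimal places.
R = [[-√2/2, 0, -√2/2], [0, 1, 0], [√2/2, 0, -√2/2]]; R·(0, 5, 2) = (-1.4142, 5.0000, -1.4142)

Rotation matrix for 225° around y-axis:
cos(225°) = -√2/2, sin(225°) = -√2/2
R = [[-√2/2, 0, -√2/2], [0, 1, 0], [√2/2, 0, -√2/2]]
Apply to (0, 5, 2): R·[0, 5, 2]ᵀ = (-1.4142, 5.0000, -1.4142)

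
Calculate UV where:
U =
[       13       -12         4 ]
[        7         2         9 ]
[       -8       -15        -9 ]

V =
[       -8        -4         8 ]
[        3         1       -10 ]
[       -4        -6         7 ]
UV =
[     -156       -88       252 ]
[      -86       -80        99 ]
[       55        71        23 ]

Matrix multiplication: (UV)[i][j] = sum over k of U[i][k] * V[k][j].
  (UV)[0][0] = (13)*(-8) + (-12)*(3) + (4)*(-4) = -156
  (UV)[0][1] = (13)*(-4) + (-12)*(1) + (4)*(-6) = -88
  (UV)[0][2] = (13)*(8) + (-12)*(-10) + (4)*(7) = 252
  (UV)[1][0] = (7)*(-8) + (2)*(3) + (9)*(-4) = -86
  (UV)[1][1] = (7)*(-4) + (2)*(1) + (9)*(-6) = -80
  (UV)[1][2] = (7)*(8) + (2)*(-10) + (9)*(7) = 99
  (UV)[2][0] = (-8)*(-8) + (-15)*(3) + (-9)*(-4) = 55
  (UV)[2][1] = (-8)*(-4) + (-15)*(1) + (-9)*(-6) = 71
  (UV)[2][2] = (-8)*(8) + (-15)*(-10) + (-9)*(7) = 23
UV =
[     -156       -88       252 ]
[      -86       -80        99 ]
[       55        71        23 ]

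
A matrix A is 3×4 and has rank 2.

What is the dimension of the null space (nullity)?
2

The rank-nullity theorem for an m×n matrix states:
rank(A) + nullity(A) = n (the number of columns).
Here n = 4 and rank(A) = 2, so nullity(A) = 4 - 2 = 2.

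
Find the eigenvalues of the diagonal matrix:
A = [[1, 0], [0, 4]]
λ₁ = 1, λ₂ = 4

The characteristic polynomial of A is det(A - λI) = (1 - λ)(4 - λ) = 0.
The roots are λ = 1 and λ = 4, so the eigenvalues are the diagonal entries.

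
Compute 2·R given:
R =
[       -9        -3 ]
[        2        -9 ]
2R =
[      -18        -6 ]
[        4       -18 ]

Scalar multiplication is elementwise: (2R)[i][j] = 2 * R[i][j].
  (2R)[0][0] = 2 * (-9) = -18
  (2R)[0][1] = 2 * (-3) = -6
  (2R)[1][0] = 2 * (2) = 4
  (2R)[1][1] = 2 * (-9) = -18
2R =
[      -18        -6 ]
[        4       -18 ]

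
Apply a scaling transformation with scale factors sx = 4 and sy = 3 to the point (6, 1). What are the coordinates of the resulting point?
(24, 3)

Scaling matrix:
[[4, 0], [0, 3]]
Result: (6 × 4, 1 × 3) = (24, 3)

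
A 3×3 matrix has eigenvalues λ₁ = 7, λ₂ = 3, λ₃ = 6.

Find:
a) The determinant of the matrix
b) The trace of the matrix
det = 126, trace = 16

Two standard eigenvalue identities:
- det(A) equals the product of the eigenvalues (counted with multiplicity).
- trace(A) equals the sum of the eigenvalues.
det(A) = (7)*(3)*(6) = 126.
trace(A) = 7 + 3 + 6 = 16.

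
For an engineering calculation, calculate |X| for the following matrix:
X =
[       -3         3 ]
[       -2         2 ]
det(X) = 0

For a 2×2 matrix [[a, b], [c, d]], det = a*d - b*c.
det(X) = (-3)*(2) - (3)*(-2) = -6 + 6 = 0.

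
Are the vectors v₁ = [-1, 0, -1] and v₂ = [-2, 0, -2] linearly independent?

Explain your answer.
No, linearly dependent (v₂ = 2·v₁)

Check whether there is a scalar k with v₂ = k·v₁.
Comparing components, k = 2 satisfies 2·[-1, 0, -1] = [-2, 0, -2].
Since v₂ is a scalar multiple of v₁, the two vectors are linearly dependent.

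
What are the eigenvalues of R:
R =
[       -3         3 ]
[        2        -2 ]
λ = -5, 0

Solve det(R - λI) = 0. For a 2×2 matrix the characteristic equation is λ² - (trace)λ + det = 0.
trace(R) = a + d = -3 - 2 = -5.
det(R) = a*d - b*c = (-3)*(-2) - (3)*(2) = 6 - 6 = 0.
Characteristic equation: λ² - (-5)λ + (0) = 0.
Discriminant = (-5)² - 4*(0) = 25 - 0 = 25.
λ = (-5 ± √25) / 2 = (-5 ± 5) / 2 = -5, 0.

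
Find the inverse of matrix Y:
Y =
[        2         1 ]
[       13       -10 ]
det(Y) = -33
Y⁻¹ =
[    10/33      1/33 ]
[    13/33     -2/33 ]

For a 2×2 matrix Y = [[a, b], [c, d]] with det(Y) ≠ 0, Y⁻¹ = (1/det(Y)) * [[d, -b], [-c, a]].
det(Y) = (2)*(-10) - (1)*(13) = -20 - 13 = -33.
Y⁻¹ = (1/-33) * [[-10, -1], [-13, 2]].
Dividing each entry by -33 and reducing:
Y⁻¹ =
[    10/33      1/33 ]
[    13/33     -2/33 ]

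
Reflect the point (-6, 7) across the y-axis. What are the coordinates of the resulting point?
(6, 7)

Reflection across y-axis: (-6, 7) → (6, 7)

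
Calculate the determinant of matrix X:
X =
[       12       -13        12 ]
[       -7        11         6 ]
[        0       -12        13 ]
det(X) = 2405

Expand along row 0 (cofactor expansion): det(X) = a*(e*i - f*h) - b*(d*i - f*g) + c*(d*h - e*g), where the 3×3 is [[a, b, c], [d, e, f], [g, h, i]].
Minor M_00 = (11)*(13) - (6)*(-12) = 143 + 72 = 215.
Minor M_01 = (-7)*(13) - (6)*(0) = -91 - 0 = -91.
Minor M_02 = (-7)*(-12) - (11)*(0) = 84 - 0 = 84.
det(X) = (12)*(215) - (-13)*(-91) + (12)*(84) = 2580 - 1183 + 1008 = 2405.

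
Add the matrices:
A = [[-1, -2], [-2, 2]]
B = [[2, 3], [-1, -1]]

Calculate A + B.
[[1, 1], [-3, 1]]

Add corresponding elements:
(-1)+(2)=1
(-2)+(3)=1
(-2)+(-1)=-3
(2)+(-1)=1
A + B = [[1, 1], [-3, 1]]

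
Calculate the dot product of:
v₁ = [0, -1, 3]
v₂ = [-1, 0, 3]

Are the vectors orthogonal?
9, No

The dot product is the sum of products of corresponding components.
v₁·v₂ = (0)*(-1) + (-1)*(0) + (3)*(3) = 0 + 0 + 9 = 9.
Two vectors are orthogonal iff their dot product is 0; here the dot product is 9, so the vectors are not orthogonal.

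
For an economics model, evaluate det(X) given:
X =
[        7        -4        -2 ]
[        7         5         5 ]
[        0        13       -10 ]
det(X) = -1267

Expand along row 0 (cofactor expansion): det(X) = a*(e*i - f*h) - b*(d*i - f*g) + c*(d*h - e*g), where the 3×3 is [[a, b, c], [d, e, f], [g, h, i]].
Minor M_00 = (5)*(-10) - (5)*(13) = -50 - 65 = -115.
Minor M_01 = (7)*(-10) - (5)*(0) = -70 - 0 = -70.
Minor M_02 = (7)*(13) - (5)*(0) = 91 - 0 = 91.
det(X) = (7)*(-115) - (-4)*(-70) + (-2)*(91) = -805 - 280 - 182 = -1267.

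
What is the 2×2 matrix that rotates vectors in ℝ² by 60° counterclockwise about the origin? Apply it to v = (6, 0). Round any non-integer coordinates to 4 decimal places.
R = [[1/2, -√3/2], [√3/2, 1/2]]; R·v = (3.0000, 5.1962)

A counterclockwise rotation by angle θ in ℝ² has matrix R(θ) = [[cos θ, -sin θ], [sin θ, cos θ]].
For θ = 60°: cos θ = 1/2, sin θ = √3/2.
R(60°) = [[1/2, -√3/2], [√3/2, 1/2]].
R·v = [1/2·6 + (-√3/2)·0, √3/2·6 + 1/2·0] = (3.0000, 5.1962).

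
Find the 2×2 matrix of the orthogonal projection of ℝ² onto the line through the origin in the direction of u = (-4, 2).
[[4/5, -2/5], [-2/5, 1/5]]

The orthogonal projection onto the line spanned by a nonzero vector u = (a, b) has matrix P = (u uᵀ) / (uᵀ u) = (1/(a² + b²)) · [[a², ab], [ab, b²]].
Here u = (-4, 2), so a² + b² = 16 + 4 = 20.
P = (1/20) · [[16, -8], [-8, 4]] = [[4/5, -2/5], [-2/5, 1/5]].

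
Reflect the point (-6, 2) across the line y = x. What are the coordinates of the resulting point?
(2, -6)

Reflection across line y = x: (-6, 2) → (2, -6)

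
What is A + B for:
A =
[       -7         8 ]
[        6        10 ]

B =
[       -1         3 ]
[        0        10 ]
A + B =
[       -8        11 ]
[        6        20 ]

Matrix addition is elementwise: (A+B)[i][j] = A[i][j] + B[i][j].
  (A+B)[0][0] = (-7) + (-1) = -8
  (A+B)[0][1] = (8) + (3) = 11
  (A+B)[1][0] = (6) + (0) = 6
  (A+B)[1][1] = (10) + (10) = 20
A + B =
[       -8        11 ]
[        6        20 ]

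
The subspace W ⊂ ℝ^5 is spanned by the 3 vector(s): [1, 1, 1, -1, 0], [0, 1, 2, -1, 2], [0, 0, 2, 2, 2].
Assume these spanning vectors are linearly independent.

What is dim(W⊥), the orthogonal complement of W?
dim(W⊥) = 2

For any subspace W of ℝ^n, dim(W) + dim(W⊥) = n (the whole-space dimension).
Here the given 3 vectors are linearly independent, so dim(W) = 3.
Thus dim(W⊥) = n - dim(W) = 5 - 3 = 2.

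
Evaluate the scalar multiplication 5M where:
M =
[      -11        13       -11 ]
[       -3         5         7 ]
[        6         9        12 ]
5M =
[      -55        65       -55 ]
[      -15        25        35 ]
[       30        45        60 ]

Scalar multiplication is elementwise: (5M)[i][j] = 5 * M[i][j].
  (5M)[0][0] = 5 * (-11) = -55
  (5M)[0][1] = 5 * (13) = 65
  (5M)[0][2] = 5 * (-11) = -55
  (5M)[1][0] = 5 * (-3) = -15
  (5M)[1][1] = 5 * (5) = 25
  (5M)[1][2] = 5 * (7) = 35
  (5M)[2][0] = 5 * (6) = 30
  (5M)[2][1] = 5 * (9) = 45
  (5M)[2][2] = 5 * (12) = 60
5M =
[      -55        65       -55 ]
[      -15        25        35 ]
[       30        45        60 ]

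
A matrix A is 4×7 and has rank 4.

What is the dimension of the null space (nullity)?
3

The rank-nullity theorem for an m×n matrix states:
rank(A) + nullity(A) = n (the number of columns).
Here n = 7 and rank(A) = 4, so nullity(A) = 7 - 4 = 3.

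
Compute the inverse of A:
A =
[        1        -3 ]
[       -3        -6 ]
det(A) = -15
A⁻¹ =
[      2/5      -1/5 ]
[     -1/5     -1/15 ]

For a 2×2 matrix A = [[a, b], [c, d]] with det(A) ≠ 0, A⁻¹ = (1/det(A)) * [[d, -b], [-c, a]].
det(A) = (1)*(-6) - (-3)*(-3) = -6 - 9 = -15.
A⁻¹ = (1/-15) * [[-6, 3], [3, 1]].
Dividing each entry by -15 and reducing:
A⁻¹ =
[      2/5      -1/5 ]
[     -1/5     -1/15 ]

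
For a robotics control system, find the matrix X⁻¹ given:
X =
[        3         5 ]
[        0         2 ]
det(X) = 6
X⁻¹ =
[      1/3      -5/6 ]
[        0       1/2 ]

For a 2×2 matrix X = [[a, b], [c, d]] with det(X) ≠ 0, X⁻¹ = (1/det(X)) * [[d, -b], [-c, a]].
det(X) = (3)*(2) - (5)*(0) = 6 - 0 = 6.
X⁻¹ = (1/6) * [[2, -5], [0, 3]].
Dividing each entry by 6 and reducing:
X⁻¹ =
[      1/3      -5/6 ]
[        0       1/2 ]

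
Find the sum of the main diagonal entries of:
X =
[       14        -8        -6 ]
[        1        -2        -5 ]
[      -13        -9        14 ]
tr(X) = 14 - 2 + 14 = 26

The trace of a square matrix is the sum of its diagonal entries.
Diagonal entries of X: X[0][0] = 14, X[1][1] = -2, X[2][2] = 14.
tr(X) = 14 - 2 + 14 = 26.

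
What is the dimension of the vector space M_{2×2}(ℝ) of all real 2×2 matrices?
Dimension = 4

A real 2×2 matrix is determined by its 2·2 = 4 independent entries.
A standard basis is {E_ij : 1 ≤ i ≤ 2, 1 ≤ j ≤ 2}, where E_ij has a 1 in position (i, j) and 0 elsewhere — there are 4 such matrices, and they are linearly independent and span M_{2×2}(ℝ).
Therefore dim(M_{2×2}(ℝ)) = 4.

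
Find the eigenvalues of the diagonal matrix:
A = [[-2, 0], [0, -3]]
λ₁ = -2, λ₂ = -3

The characteristic polynomial of A is det(A - λI) = (-2 - λ)(-3 - λ) = 0.
The roots are λ = -2 and λ = -3, so the eigenvalues are the diagonal entries.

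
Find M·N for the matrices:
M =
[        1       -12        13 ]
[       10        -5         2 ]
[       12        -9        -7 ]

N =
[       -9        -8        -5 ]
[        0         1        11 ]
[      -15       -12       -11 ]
MN =
[     -204      -176      -280 ]
[     -120      -109      -127 ]
[       -3       -21       -82 ]

Matrix multiplication: (MN)[i][j] = sum over k of M[i][k] * N[k][j].
  (MN)[0][0] = (1)*(-9) + (-12)*(0) + (13)*(-15) = -204
  (MN)[0][1] = (1)*(-8) + (-12)*(1) + (13)*(-12) = -176
  (MN)[0][2] = (1)*(-5) + (-12)*(11) + (13)*(-11) = -280
  (MN)[1][0] = (10)*(-9) + (-5)*(0) + (2)*(-15) = -120
  (MN)[1][1] = (10)*(-8) + (-5)*(1) + (2)*(-12) = -109
  (MN)[1][2] = (10)*(-5) + (-5)*(11) + (2)*(-11) = -127
  (MN)[2][0] = (12)*(-9) + (-9)*(0) + (-7)*(-15) = -3
  (MN)[2][1] = (12)*(-8) + (-9)*(1) + (-7)*(-12) = -21
  (MN)[2][2] = (12)*(-5) + (-9)*(11) + (-7)*(-11) = -82
MN =
[     -204      -176      -280 ]
[     -120      -109      -127 ]
[       -3       -21       -82 ]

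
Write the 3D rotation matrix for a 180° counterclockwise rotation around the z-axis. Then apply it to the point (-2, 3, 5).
R = [[-1, 0, 0], [0, -1, 0], [0, 0, 1]]; R·(-2, 3, 5) = (2, -3, 5)

Rotation matrix for 180° around z-axis:
cos(180°) = -1, sin(180°) = 0
R = [[-1, 0, 0], [0, -1, 0], [0, 0, 1]]
Apply to (-2, 3, 5): R·[-2, 3, 5]ᵀ = (2, -3, 5)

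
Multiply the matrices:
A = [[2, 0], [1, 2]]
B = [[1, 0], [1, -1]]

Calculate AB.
[[2, 0], [3, -2]]

Each entry (i,j) of AB = sum over k of A[i][k]*B[k][j].
(AB)[0][0] = (2)*(1) + (0)*(1) = 2
(AB)[0][1] = (2)*(0) + (0)*(-1) = 0
(AB)[1][0] = (1)*(1) + (2)*(1) = 3
(AB)[1][1] = (1)*(0) + (2)*(-1) = -2
AB = [[2, 0], [3, -2]]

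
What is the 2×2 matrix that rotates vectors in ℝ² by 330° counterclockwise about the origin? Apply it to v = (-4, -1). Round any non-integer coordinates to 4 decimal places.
R = [[√3/2, 1/2], [-1/2, √3/2]]; R·v = (-3.9641, 1.1340)

A counterclockwise rotation by angle θ in ℝ² has matrix R(θ) = [[cos θ, -sin θ], [sin θ, cos θ]].
For θ = 330°: cos θ = √3/2, sin θ = -1/2.
R(330°) = [[√3/2, 1/2], [-1/2, √3/2]].
R·v = [√3/2·-4 + (1/2)·-1, -1/2·-4 + √3/2·-1] = (-3.9641, 1.1340).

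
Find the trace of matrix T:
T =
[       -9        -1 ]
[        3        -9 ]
tr(T) = -9 - 9 = -18

The trace of a square matrix is the sum of its diagonal entries.
Diagonal entries of T: T[0][0] = -9, T[1][1] = -9.
tr(T) = -9 - 9 = -18.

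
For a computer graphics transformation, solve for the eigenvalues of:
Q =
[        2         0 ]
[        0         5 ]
λ = 2, 5

Solve det(Q - λI) = 0. For a 2×2 matrix the characteristic equation is λ² - (trace)λ + det = 0.
trace(Q) = a + d = 2 + 5 = 7.
det(Q) = a*d - b*c = (2)*(5) - (0)*(0) = 10 - 0 = 10.
Characteristic equation: λ² - (7)λ + (10) = 0.
Discriminant = (7)² - 4*(10) = 49 - 40 = 9.
λ = (7 ± √9) / 2 = (7 ± 3) / 2 = 2, 5.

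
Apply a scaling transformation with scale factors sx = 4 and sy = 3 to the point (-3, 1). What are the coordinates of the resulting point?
(-12, 3)

Scaling matrix:
[[4, 0], [0, 3]]
Result: (-3 × 4, 1 × 3) = (-12, 3)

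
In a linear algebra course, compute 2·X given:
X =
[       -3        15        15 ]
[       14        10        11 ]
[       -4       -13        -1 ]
2X =
[       -6        30        30 ]
[       28        20        22 ]
[       -8       -26        -2 ]

Scalar multiplication is elementwise: (2X)[i][j] = 2 * X[i][j].
  (2X)[0][0] = 2 * (-3) = -6
  (2X)[0][1] = 2 * (15) = 30
  (2X)[0][2] = 2 * (15) = 30
  (2X)[1][0] = 2 * (14) = 28
  (2X)[1][1] = 2 * (10) = 20
  (2X)[1][2] = 2 * (11) = 22
  (2X)[2][0] = 2 * (-4) = -8
  (2X)[2][1] = 2 * (-13) = -26
  (2X)[2][2] = 2 * (-1) = -2
2X =
[       -6        30        30 ]
[       28        20        22 ]
[       -8       -26        -2 ]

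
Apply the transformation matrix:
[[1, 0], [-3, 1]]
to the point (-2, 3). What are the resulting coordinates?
(-2, 9)

Matrix multiplication:
[[1, 0], [-3, 1]] × [-2, 3]ᵀ
= [1×-2 + 0×3, -3×-2 + 1×3]ᵀ
= [-2.0000, 9.0000]ᵀ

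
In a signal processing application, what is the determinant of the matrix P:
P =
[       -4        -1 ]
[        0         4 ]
det(P) = -16

For a 2×2 matrix [[a, b], [c, d]], det = a*d - b*c.
det(P) = (-4)*(4) - (-1)*(0) = -16 - 0 = -16.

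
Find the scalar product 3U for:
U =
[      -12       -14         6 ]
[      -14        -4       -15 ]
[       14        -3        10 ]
3U =
[      -36       -42        18 ]
[      -42       -12       -45 ]
[       42        -9        30 ]

Scalar multiplication is elementwise: (3U)[i][j] = 3 * U[i][j].
  (3U)[0][0] = 3 * (-12) = -36
  (3U)[0][1] = 3 * (-14) = -42
  (3U)[0][2] = 3 * (6) = 18
  (3U)[1][0] = 3 * (-14) = -42
  (3U)[1][1] = 3 * (-4) = -12
  (3U)[1][2] = 3 * (-15) = -45
  (3U)[2][0] = 3 * (14) = 42
  (3U)[2][1] = 3 * (-3) = -9
  (3U)[2][2] = 3 * (10) = 30
3U =
[      -36       -42        18 ]
[      -42       -12       -45 ]
[       42        -9        30 ]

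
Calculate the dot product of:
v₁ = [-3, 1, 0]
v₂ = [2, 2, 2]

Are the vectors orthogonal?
-4, No

The dot product is the sum of products of corresponding components.
v₁·v₂ = (-3)*(2) + (1)*(2) + (0)*(2) = -6 + 2 + 0 = -4.
Two vectors are orthogonal iff their dot product is 0; here the dot product is -4, so the vectors are not orthogonal.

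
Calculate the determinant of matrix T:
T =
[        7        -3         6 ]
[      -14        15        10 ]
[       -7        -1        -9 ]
det(T) = 427

Expand along row 0 (cofactor expansion): det(T) = a*(e*i - f*h) - b*(d*i - f*g) + c*(d*h - e*g), where the 3×3 is [[a, b, c], [d, e, f], [g, h, i]].
Minor M_00 = (15)*(-9) - (10)*(-1) = -135 + 10 = -125.
Minor M_01 = (-14)*(-9) - (10)*(-7) = 126 + 70 = 196.
Minor M_02 = (-14)*(-1) - (15)*(-7) = 14 + 105 = 119.
det(T) = (7)*(-125) - (-3)*(196) + (6)*(119) = -875 + 588 + 714 = 427.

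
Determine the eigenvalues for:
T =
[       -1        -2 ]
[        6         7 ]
λ = 1, 5

Solve det(T - λI) = 0. For a 2×2 matrix the characteristic equation is λ² - (trace)λ + det = 0.
trace(T) = a + d = -1 + 7 = 6.
det(T) = a*d - b*c = (-1)*(7) - (-2)*(6) = -7 + 12 = 5.
Characteristic equation: λ² - (6)λ + (5) = 0.
Discriminant = (6)² - 4*(5) = 36 - 20 = 16.
λ = (6 ± √16) / 2 = (6 ± 4) / 2 = 1, 5.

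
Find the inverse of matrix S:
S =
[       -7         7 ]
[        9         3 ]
det(S) = -84
S⁻¹ =
[    -1/28      1/12 ]
[     3/28      1/12 ]

For a 2×2 matrix S = [[a, b], [c, d]] with det(S) ≠ 0, S⁻¹ = (1/det(S)) * [[d, -b], [-c, a]].
det(S) = (-7)*(3) - (7)*(9) = -21 - 63 = -84.
S⁻¹ = (1/-84) * [[3, -7], [-9, -7]].
Dividing each entry by -84 and reducing:
S⁻¹ =
[    -1/28      1/12 ]
[     3/28      1/12 ]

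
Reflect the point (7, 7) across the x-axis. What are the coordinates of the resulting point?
(7, -7)

Reflection across x-axis: (7, 7) → (7, -7)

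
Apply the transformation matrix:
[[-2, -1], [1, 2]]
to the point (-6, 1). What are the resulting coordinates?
(11, -4)

Matrix multiplication:
[[-2, -1], [1, 2]] × [-6, 1]ᵀ
= [-2×-6 + -1×1, 1×-6 + 2×1]ᵀ
= [11.0000, -4.0000]ᵀ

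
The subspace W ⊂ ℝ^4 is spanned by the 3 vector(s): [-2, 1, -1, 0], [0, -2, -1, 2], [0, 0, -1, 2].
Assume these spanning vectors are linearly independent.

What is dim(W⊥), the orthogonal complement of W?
dim(W⊥) = 1

For any subspace W of ℝ^n, dim(W) + dim(W⊥) = n (the whole-space dimension).
Here the given 3 vectors are linearly independent, so dim(W) = 3.
Thus dim(W⊥) = n - dim(W) = 4 - 3 = 1.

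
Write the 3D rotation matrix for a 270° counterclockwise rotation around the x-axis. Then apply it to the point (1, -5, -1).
R = [[1, 0, 0], [0, 0, 1], [0, -1, 0]]; R·(1, -5, -1) = (1, -1, 5)

Rotation matrix for 270° around x-axis:
cos(270°) = 0, sin(270°) = -1
R = [[1, 0, 0], [0, 0, 1], [0, -1, 0]]
Apply to (1, -5, -1): R·[1, -5, -1]ᵀ = (1, -1, 5)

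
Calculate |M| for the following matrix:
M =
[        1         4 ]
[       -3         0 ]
det(M) = 12

For a 2×2 matrix [[a, b], [c, d]], det = a*d - b*c.
det(M) = (1)*(0) - (4)*(-3) = 0 + 12 = 12.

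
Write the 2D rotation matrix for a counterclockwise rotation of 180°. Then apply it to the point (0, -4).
R = [[-1, 0], [0, -1]]; R·(0, -4) = (0, 4)

Rotation matrix formula: R(θ) = [[cos θ, -sin θ], [sin θ, cos θ]]
For θ = 180°:
cos(180°) = -1
sin(180°) = 0
R = [[-1, 0], [0, -1]]
Apply to (0, -4): [-1·0 + (0)·-4, 0·0 + -1·-4] = (0, 4)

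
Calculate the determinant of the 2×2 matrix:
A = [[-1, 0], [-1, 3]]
-3

For A = [[a, b], [c, d]], det(A) = a*d - b*c.
det(A) = (-1)*(3) - (0)*(-1) = -3 - 0 = -3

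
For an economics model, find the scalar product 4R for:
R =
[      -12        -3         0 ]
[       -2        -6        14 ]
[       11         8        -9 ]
4R =
[      -48       -12         0 ]
[       -8       -24        56 ]
[       44        32       -36 ]

Scalar multiplication is elementwise: (4R)[i][j] = 4 * R[i][j].
  (4R)[0][0] = 4 * (-12) = -48
  (4R)[0][1] = 4 * (-3) = -12
  (4R)[0][2] = 4 * (0) = 0
  (4R)[1][0] = 4 * (-2) = -8
  (4R)[1][1] = 4 * (-6) = -24
  (4R)[1][2] = 4 * (14) = 56
  (4R)[2][0] = 4 * (11) = 44
  (4R)[2][1] = 4 * (8) = 32
  (4R)[2][2] = 4 * (-9) = -36
4R =
[      -48       -12         0 ]
[       -8       -24        56 ]
[       44        32       -36 ]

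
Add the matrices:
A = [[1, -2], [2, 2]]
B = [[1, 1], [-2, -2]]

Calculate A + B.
[[2, -1], [0, 0]]

Add corresponding elements:
(1)+(1)=2
(-2)+(1)=-1
(2)+(-2)=0
(2)+(-2)=0
A + B = [[2, -1], [0, 0]]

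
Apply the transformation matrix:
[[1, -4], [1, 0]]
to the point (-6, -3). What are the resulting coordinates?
(6, -6)

Matrix multiplication:
[[1, -4], [1, 0]] × [-6, -3]ᵀ
= [1×-6 + -4×-3, 1×-6 + 0×-3]ᵀ
= [6.0000, -6.0000]ᵀ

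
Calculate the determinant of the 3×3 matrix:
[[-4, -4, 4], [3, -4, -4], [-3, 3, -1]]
-136

Expansion along first row:
det = -4·det([[-4,-4],[3,-1]]) - -4·det([[3,-4],[-3,-1]]) + 4·det([[3,-4],[-3,3]])
    = -4·(-4·-1 - -4·3) - -4·(3·-1 - -4·-3) + 4·(3·3 - -4·-3)
    = -4·16 - -4·-15 + 4·-3
    = -64 + -60 + -12 = -136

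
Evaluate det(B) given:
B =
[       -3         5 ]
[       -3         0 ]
det(B) = 15

For a 2×2 matrix [[a, b], [c, d]], det = a*d - b*c.
det(B) = (-3)*(0) - (5)*(-3) = 0 + 15 = 15.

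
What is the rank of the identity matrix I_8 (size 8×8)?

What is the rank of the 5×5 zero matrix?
rank(I_8) = 8, rank(0) = 0

The identity I_8 has 8 columns that are the standard basis vectors e_1, …, e_8. These are linearly independent, so all 8 columns are pivots and rank(I_8) = 8.
The 5×5 zero matrix has every entry zero, so every row is the zero row and there are no pivots; rank(0) = 0.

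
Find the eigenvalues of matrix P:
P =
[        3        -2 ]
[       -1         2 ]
λ = 1, 4

Solve det(P - λI) = 0. For a 2×2 matrix the characteristic equation is λ² - (trace)λ + det = 0.
trace(P) = a + d = 3 + 2 = 5.
det(P) = a*d - b*c = (3)*(2) - (-2)*(-1) = 6 - 2 = 4.
Characteristic equation: λ² - (5)λ + (4) = 0.
Discriminant = (5)² - 4*(4) = 25 - 16 = 9.
λ = (5 ± √9) / 2 = (5 ± 3) / 2 = 1, 4.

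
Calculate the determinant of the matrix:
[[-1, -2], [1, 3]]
-1

For a 2×2 matrix [[a, b], [c, d]], det = ad - bc
det = (-1)(3) - (-2)(1) = -3 - -2 = -1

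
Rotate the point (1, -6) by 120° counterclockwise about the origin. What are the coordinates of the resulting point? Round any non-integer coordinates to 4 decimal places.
(4.6962, 3.8660)

Rotation matrix R(θ) = [[cos θ, -sin θ], [sin θ, cos θ]]; for θ = 120°:
R = [[-1/2, -√3/2], [√3/2, -1/2]]
Result: R × [1, -6]ᵀ = [-1/2·1 + (-√3/2)·-6, √3/2·1 + (-1/2)·-6]ᵀ = (4.6962, 3.8660)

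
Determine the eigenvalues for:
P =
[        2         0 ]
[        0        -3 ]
λ = -3, 2

Solve det(P - λI) = 0. For a 2×2 matrix the characteristic equation is λ² - (trace)λ + det = 0.
trace(P) = a + d = 2 - 3 = -1.
det(P) = a*d - b*c = (2)*(-3) - (0)*(0) = -6 - 0 = -6.
Characteristic equation: λ² - (-1)λ + (-6) = 0.
Discriminant = (-1)² - 4*(-6) = 1 + 24 = 25.
λ = (-1 ± √25) / 2 = (-1 ± 5) / 2 = -3, 2.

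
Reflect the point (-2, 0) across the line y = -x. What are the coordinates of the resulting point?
(0, 2)

Reflection across line y = -x: (-2, 0) → (0, 2)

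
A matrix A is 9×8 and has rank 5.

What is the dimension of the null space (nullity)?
3

The rank-nullity theorem for an m×n matrix states:
rank(A) + nullity(A) = n (the number of columns).
Here n = 8 and rank(A) = 5, so nullity(A) = 8 - 5 = 3.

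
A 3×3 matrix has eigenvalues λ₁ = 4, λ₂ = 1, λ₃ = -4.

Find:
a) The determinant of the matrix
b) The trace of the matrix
det = -16, trace = 1

Two standard eigenvalue identities:
- det(A) equals the product of the eigenvalues (counted with multiplicity).
- trace(A) equals the sum of the eigenvalues.
det(A) = (4)*(1)*(-4) = -16.
trace(A) = 4 + 1 - 4 = 1.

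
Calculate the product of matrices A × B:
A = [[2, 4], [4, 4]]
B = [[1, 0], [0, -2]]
[[2, -8], [4, -8]]

Matrix multiplication:
C[0][0] = 2×1 + 4×0 = 2
C[0][1] = 2×0 + 4×-2 = -8
C[1][0] = 4×1 + 4×0 = 4
C[1][1] = 4×0 + 4×-2 = -8
Result: [[2, -8], [4, -8]]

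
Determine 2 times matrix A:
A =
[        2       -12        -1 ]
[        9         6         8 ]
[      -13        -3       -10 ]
2A =
[        4       -24        -2 ]
[       18        12        16 ]
[      -26        -6       -20 ]

Scalar multiplication is elementwise: (2A)[i][j] = 2 * A[i][j].
  (2A)[0][0] = 2 * (2) = 4
  (2A)[0][1] = 2 * (-12) = -24
  (2A)[0][2] = 2 * (-1) = -2
  (2A)[1][0] = 2 * (9) = 18
  (2A)[1][1] = 2 * (6) = 12
  (2A)[1][2] = 2 * (8) = 16
  (2A)[2][0] = 2 * (-13) = -26
  (2A)[2][1] = 2 * (-3) = -6
  (2A)[2][2] = 2 * (-10) = -20
2A =
[        4       -24        -2 ]
[       18        12        16 ]
[      -26        -6       -20 ]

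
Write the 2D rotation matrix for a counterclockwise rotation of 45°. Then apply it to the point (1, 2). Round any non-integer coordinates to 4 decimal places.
R = [[√2/2, -√2/2], [√2/2, √2/2]]; R·(1, 2) = (-0.7071, 2.1213)

Rotation matrix formula: R(θ) = [[cos θ, -sin θ], [sin θ, cos θ]]
For θ = 45°:
cos(45°) = √2/2
sin(45°) = √2/2
R = [[√2/2, -√2/2], [√2/2, √2/2]]
Apply to (1, 2): [√2/2·1 + (-√2/2)·2, √2/2·1 + √2/2·2] = (-0.7071, 2.1213)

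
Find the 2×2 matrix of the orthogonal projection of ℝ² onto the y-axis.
[[0, 0], [0, 1]]

The orthogonal projection onto the line spanned by a nonzero vector u = (a, b) has matrix P = (u uᵀ) / (uᵀ u) = (1/(a² + b²)) · [[a², ab], [ab, b²]].
Here u = (0, 1), so a² + b² = 0 + 1 = 1.
P = (1/1) · [[0, 0], [0, 1]] = [[0, 0], [0, 1]].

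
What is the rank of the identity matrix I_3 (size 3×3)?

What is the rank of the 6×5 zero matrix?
rank(I_3) = 3, rank(0) = 0

The identity I_3 has 3 columns that are the standard basis vectors e_1, …, e_3. These are linearly independent, so all 3 columns are pivots and rank(I_3) = 3.
The 6×5 zero matrix has every entry zero, so every row is the zero row and there are no pivots; rank(0) = 0.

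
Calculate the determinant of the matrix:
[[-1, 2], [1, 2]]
-4

For a 2×2 matrix [[a, b], [c, d]], det = ad - bc
det = (-1)(2) - (2)(1) = -2 - 2 = -4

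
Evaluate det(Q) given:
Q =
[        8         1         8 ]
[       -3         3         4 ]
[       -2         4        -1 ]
det(Q) = -211

Expand along row 0 (cofactor expansion): det(Q) = a*(e*i - f*h) - b*(d*i - f*g) + c*(d*h - e*g), where the 3×3 is [[a, b, c], [d, e, f], [g, h, i]].
Minor M_00 = (3)*(-1) - (4)*(4) = -3 - 16 = -19.
Minor M_01 = (-3)*(-1) - (4)*(-2) = 3 + 8 = 11.
Minor M_02 = (-3)*(4) - (3)*(-2) = -12 + 6 = -6.
det(Q) = (8)*(-19) - (1)*(11) + (8)*(-6) = -152 - 11 - 48 = -211.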